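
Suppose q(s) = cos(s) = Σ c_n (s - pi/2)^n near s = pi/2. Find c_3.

Differentiate repeatedly and evaluate at the center.
q(pi/2) = 0
q′(pi/2) = -1
q′′(pi/2) = 0
q′′′(pi/2) = 1

1/6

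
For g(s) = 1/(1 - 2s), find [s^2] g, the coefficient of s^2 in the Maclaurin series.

Differentiate repeatedly and evaluate at the center.
g(0) = 1
g′(0) = 2
g′′(0) = 8
So c_2 = g′′(0)/2! = 4.

4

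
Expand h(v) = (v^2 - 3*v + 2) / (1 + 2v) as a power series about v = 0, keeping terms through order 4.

Shift and add copies of the series according to the polynomial's terms.
h(0) = 2
h′(0) = -7
h′′(0) = 30
h′′′(0) = -180
h^(4)(0) = 1440
The Taylor polynomial is Σ h^(k)(0)/k! · v^k.

60*v^4 - 30*v^3 + 15*v^2 - 7*v + 2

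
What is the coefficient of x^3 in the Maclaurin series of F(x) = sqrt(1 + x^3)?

Apply the Taylor formula c_k = f^(k)(a)/k!.
[x^0] = 1;  [x^1] = 0;  [x^2] = 0;  [x^3] = 1/2.

1/2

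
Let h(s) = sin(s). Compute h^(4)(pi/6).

The coefficient of (s - pi/6)^4 in the expansion is 1/48, so h^(4)(pi/6) = 4! * (1/48) = 1/2.

1/2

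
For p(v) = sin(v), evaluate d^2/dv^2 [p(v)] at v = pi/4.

-sqrt(2)/2

From the series, [(v - pi/4)^2] p = -sqrt(2)/4; multiply by 2! = 2 to get -sqrt(2)/2.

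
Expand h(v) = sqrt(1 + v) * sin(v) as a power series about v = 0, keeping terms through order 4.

-v^4/48 - 7*v^3/24 + v^2/2 + v

Multiply the two series term by term and collect like powers.
[v^0] = 0;  [v^1] = 1;  [v^2] = 1/2;  [v^3] = -7/24;  [v^4] = -1/48.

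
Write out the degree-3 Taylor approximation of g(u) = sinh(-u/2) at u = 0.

-u^3/48 - u/2

Compute the successive derivatives at the expansion point and divide by k!.
g(0) = 0
g′(0) = -1/2
g′′(0) = 0
g′′′(0) = -1/8
Then c_k = g^(k)(0)/k! gives each Taylor coefficient.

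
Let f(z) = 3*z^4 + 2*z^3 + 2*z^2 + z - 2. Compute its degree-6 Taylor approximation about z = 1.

3*(z - 1)^4 + 14*(z - 1)^3 + 26*(z - 1)^2 + 23*(z - 1) + 6

f(1) = 6
f′(1) = 23
f′′(1) = 52
f′′′(1) = 84
f^(4)(1) = 72
f^(5)(1) = 0
f^(6)(1) = 0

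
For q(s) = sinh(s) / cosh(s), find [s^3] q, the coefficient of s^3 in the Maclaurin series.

-1/3

Write the quotient as an unknown series and match coefficients against numerator = denominator · series.
q(0) = 0
q′(0) = 1
q′′(0) = 0
q′′′(0) = -2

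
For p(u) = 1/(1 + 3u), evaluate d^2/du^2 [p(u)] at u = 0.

The coefficient of u^2 in the expansion is 9, so p′′(0) = 2! * (9) = 18.

18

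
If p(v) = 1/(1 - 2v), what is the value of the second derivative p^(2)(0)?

Differentiate repeatedly and evaluate at the center.
The coefficient of v^2 in the expansion is 4, so p′′(0) = 2! * (4) = 8.

8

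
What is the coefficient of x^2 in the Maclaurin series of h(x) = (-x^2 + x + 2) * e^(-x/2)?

-5/4

Shift and add copies of the series according to the polynomial's terms.
[x^0] = 2;  [x^1] = 0;  [x^2] = -5/4.
So c_2 = h′′(0)/2! = -5/4.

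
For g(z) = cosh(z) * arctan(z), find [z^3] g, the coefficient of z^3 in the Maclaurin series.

1/6

Take the Cauchy product of the two expansions.
g(0) = 0
g′(0) = 1
g′′(0) = 0
g′′′(0) = 1
So c_3 = g′′′(0)/3! = 1/6.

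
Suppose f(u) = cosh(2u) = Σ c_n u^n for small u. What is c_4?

Differentiate repeatedly and evaluate at the center.
f(0) = 1
f′(0) = 0
f′′(0) = 4
f′′′(0) = 0
f^(4)(0) = 16

2/3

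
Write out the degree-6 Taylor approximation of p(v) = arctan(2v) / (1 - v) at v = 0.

Multiply the two series term by term and collect like powers.
p(0) = 0
p′(0) = 2
p′′(0) = 4
p′′′(0) = -4
p^(4)(0) = -16
p^(5)(0) = 688
p^(6)(0) = 4128

86*v^6/15 + 86*v^5/15 - 2*v^4/3 - 2*v^3/3 + 2*v^2 + 2*v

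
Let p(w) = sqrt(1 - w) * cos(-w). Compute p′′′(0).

Expand each factor separately, then convolve coefficients.
The coefficient of w^3 in the expansion is 3/16, so p′′′(0) = 3! * (3/16) = 9/8.

9/8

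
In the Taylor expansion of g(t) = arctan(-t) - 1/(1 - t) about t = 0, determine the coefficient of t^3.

-2/3

Expand each term separately and add.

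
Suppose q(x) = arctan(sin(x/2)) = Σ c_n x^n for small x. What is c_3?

Let u equal the inner series; expand the outer function in u and truncate.

-1/16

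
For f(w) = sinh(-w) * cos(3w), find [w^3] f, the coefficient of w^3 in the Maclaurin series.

Write out both Maclaurin series and multiply, keeping only the needed powers.
[w^0] = 0;  [w^1] = -1;  [w^2] = 0;  [w^3] = 13/3.
So c_3 = f′′′(0)/3! = 13/3.

13/3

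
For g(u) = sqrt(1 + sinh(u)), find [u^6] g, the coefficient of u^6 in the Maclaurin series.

-2401/46080

Compose series: expand the inner function first, then feed it into the outer expansion.
g(0) = 1
g′(0) = 1/2
g′′(0) = -1/4
g′′′(0) = 7/8
g^(4)(0) = -31/16
g^(5)(0) = 241/32
g^(6)(0) = -2401/64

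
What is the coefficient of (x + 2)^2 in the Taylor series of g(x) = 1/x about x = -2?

-1/8

Apply the Taylor formula c_k = f^(k)(a)/k!.
g(-2) = -1/2
g′(-2) = -1/4
g′′(-2) = -1/4
Dividing each by k! gives the coefficients c_0, ..., c_2.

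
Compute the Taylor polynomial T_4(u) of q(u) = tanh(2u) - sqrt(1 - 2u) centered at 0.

5*u^4/8 - 13*u^3/6 + u^2/2 + 3*u - 1

Expand each term separately and add.
q(0) = -1
q′(0) = 3
q′′(0) = 1
q′′′(0) = -13
q^(4)(0) = 15
Then c_k = q^(k)(0)/k! gives each Taylor coefficient.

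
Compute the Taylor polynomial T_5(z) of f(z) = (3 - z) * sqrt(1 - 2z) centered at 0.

Shift and add copies of the series according to the polynomial's terms.

-2*z^5 - 11*z^4/8 - z^3 - z^2/2 - 4*z + 3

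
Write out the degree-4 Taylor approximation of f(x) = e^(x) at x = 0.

x^4/24 + x^3/6 + x^2/2 + x + 1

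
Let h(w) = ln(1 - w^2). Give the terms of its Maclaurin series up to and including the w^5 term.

Use the known series and substitute for the argument.
h(0) = 0
h′(0) = 0
h′′(0) = -2
h′′′(0) = 0
h^(4)(0) = -12
h^(5)(0) = 0
Then c_k = h^(k)(0)/k! gives each Taylor coefficient.

-w^4/2 - w^2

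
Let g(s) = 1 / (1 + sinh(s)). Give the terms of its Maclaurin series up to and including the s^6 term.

77*s^6/45 - 181*s^5/120 + 4*s^4/3 - 7*s^3/6 + s^2 - s + 1

Use the geometric series for the reciprocal, then substitute.
[s^0] = 1;  [s^1] = -1;  [s^2] = 1;  [s^3] = -7/6;  [s^4] = 4/3;  [s^5] = -181/120;  [s^6] = 77/45.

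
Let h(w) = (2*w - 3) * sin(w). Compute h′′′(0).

3

Multiply each power in the prefactor through the base expansion.
The coefficient of w^3 in the expansion is 1/2, so h′′′(0) = 3! * (1/2) = 3.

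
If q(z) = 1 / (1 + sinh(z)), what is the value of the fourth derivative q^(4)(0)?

Write 1/(1+u) = 1 - u + u^2 - u^3 + ... and substitute the series for u.
The coefficient of z^4 in the expansion is 4/3, so q^(4)(0) = 4! * (4/3) = 32.

32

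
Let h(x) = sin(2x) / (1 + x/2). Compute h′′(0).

-2

Expand each factor separately, then convolve coefficients.
The coefficient of x^2 in the expansion is -1, so h′′(0) = 2! * (-1) = -2.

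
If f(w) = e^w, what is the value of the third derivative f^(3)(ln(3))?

3

The coefficient of (w - ln(3))^3 in the expansion is 1/2, so f′′′(ln(3)) = 3! * (1/2) = 3.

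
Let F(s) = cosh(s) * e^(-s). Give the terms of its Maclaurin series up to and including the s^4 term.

Write out both Maclaurin series and multiply, keeping only the needed powers.

s^4/3 - 2*s^3/3 + s^2 - s + 1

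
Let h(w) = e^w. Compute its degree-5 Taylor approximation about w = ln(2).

(w - ln(2))^5/60 + (w - ln(2))^4/12 + (w - ln(2))^3/3 + (w - ln(2))^2 + 2*(w - ln(2)) + 2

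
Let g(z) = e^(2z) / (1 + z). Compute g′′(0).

2

Take the Cauchy product of the two expansions.
From the series, [z^2] g = 1; multiply by 2! = 2 to get 2.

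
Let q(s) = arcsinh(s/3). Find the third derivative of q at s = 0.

-1/27

The coefficient of s^3 in the expansion is -1/162, so q′′′(0) = 3! * (-1/162) = -1/27.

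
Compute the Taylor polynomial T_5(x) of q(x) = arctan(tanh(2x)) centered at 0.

Plug the Maclaurin series of the inner function into that of the outer and collect terms.
q(0) = 0
q′(0) = 2
q′′(0) = 0
q′′′(0) = -32
q^(4)(0) = 0
q^(5)(0) = 2560

64*x^5/3 - 16*x^3/3 + 2*x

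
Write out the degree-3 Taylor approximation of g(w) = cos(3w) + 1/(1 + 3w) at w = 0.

-27*w^3 + 9*w^2/2 - 3*w + 2

Add the two expansions coefficient-wise.
[w^0] = 2;  [w^1] = -3;  [w^2] = 9/2;  [w^3] = -27.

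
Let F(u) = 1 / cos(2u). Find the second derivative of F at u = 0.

Invert the denominator's series and multiply.
The coefficient of u^2 in the expansion is 2, so F′′(0) = 2! * (2) = 4.

4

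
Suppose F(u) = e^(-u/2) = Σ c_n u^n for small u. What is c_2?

F(0) = 1
F′(0) = -1/2
F′′(0) = 1/4

1/8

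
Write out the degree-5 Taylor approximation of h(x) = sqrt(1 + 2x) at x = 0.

[x^0] = 1;  [x^1] = 1;  [x^2] = -1/2;  [x^3] = 1/2;  [x^4] = -5/8;  [x^5] = 7/8.

7*x^5/8 - 5*x^4/8 + x^3/2 - x^2/2 + x + 1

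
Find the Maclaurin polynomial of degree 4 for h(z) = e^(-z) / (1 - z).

Multiply the numerator's expansion by the denominator's geometric series.
[z^0] = 1;  [z^1] = 0;  [z^2] = 1/2;  [z^3] = 1/3;  [z^4] = 3/8.

3*z^4/8 + z^3/3 + z^2/2 + 1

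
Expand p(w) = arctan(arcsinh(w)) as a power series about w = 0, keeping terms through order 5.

Substitute the inner expansion into the outer series and collect powers.
p(0) = 0
p′(0) = 1
p′′(0) = 0
p′′′(0) = -3
p^(4)(0) = 0
p^(5)(0) = 53
Dividing each by k! gives the coefficients c_0, ..., c_5.

53*w^5/120 - w^3/2 + w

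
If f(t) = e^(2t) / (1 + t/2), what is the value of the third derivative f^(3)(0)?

Take the Cauchy product of the two expansions.
The coefficient of t^3 in the expansion is 17/24, so f′′′(0) = 3! * (17/24) = 17/4.

17/4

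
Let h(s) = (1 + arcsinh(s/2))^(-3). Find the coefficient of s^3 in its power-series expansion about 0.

-19/16

Plug the Maclaurin series of the inner function into that of the outer and collect terms.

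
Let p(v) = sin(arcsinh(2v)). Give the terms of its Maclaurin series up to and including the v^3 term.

Let u equal the inner series; expand the outer function in u and truncate.
p(0) = 0
p′(0) = 2
p′′(0) = 0
p′′′(0) = -16
Dividing each by k! gives the coefficients c_0, ..., c_3.

-8*v^3/3 + 2*v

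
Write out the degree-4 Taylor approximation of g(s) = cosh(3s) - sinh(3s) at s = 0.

27*s^4/8 - 9*s^3/2 + 9*s^2/2 - 3*s + 1

Add the two expansions coefficient-wise.
g(0) = 1
g′(0) = -3
g′′(0) = 9
g′′′(0) = -27
g^(4)(0) = 81
Then c_k = g^(k)(0)/k! gives each Taylor coefficient.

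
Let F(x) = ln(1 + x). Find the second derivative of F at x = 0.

-1

From the series, [x^2] F = -1/2; multiply by 2! = 2 to get -1.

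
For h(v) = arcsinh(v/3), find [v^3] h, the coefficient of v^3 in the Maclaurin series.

-1/162

h(0) = 0
h′(0) = 1/3
h′′(0) = 0
h′′′(0) = -1/27
Dividing each by k! gives the coefficients c_0, ..., c_3.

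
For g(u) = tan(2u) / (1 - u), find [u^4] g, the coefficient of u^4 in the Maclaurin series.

Multiply the two series term by term and collect like powers.
[u^0] = 0;  [u^1] = 2;  [u^2] = 2;  [u^3] = 14/3;  [u^4] = 14/3.

14/3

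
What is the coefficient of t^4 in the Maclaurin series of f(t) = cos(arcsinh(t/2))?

5/384

Plug the Maclaurin series of the inner function into that of the outer and collect terms.
f(0) = 1
f′(0) = 0
f′′(0) = -1/4
f′′′(0) = 0
f^(4)(0) = 5/16
Then c_k = f^(k)(0)/k! gives each Taylor coefficient.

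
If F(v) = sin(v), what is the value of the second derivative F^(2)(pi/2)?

From the series, [(v - pi/2)^2] F = -1/2; multiply by 2! = 2 to get -1.

-1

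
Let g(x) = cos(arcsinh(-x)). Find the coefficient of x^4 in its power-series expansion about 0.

5/24

Substitute the inner expansion into the outer series and collect powers.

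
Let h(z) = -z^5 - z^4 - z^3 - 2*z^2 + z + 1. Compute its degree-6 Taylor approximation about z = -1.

-(z + 1)^5 + 4*(z + 1)^4 - 7*(z + 1)^3 + 5*(z + 1)^2 + (z + 1) - 1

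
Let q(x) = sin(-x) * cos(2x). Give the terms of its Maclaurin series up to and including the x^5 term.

Write out both Maclaurin series and multiply, keeping only the needed powers.
q(0) = 0
q′(0) = -1
q′′(0) = 0
q′′′(0) = 13
q^(4)(0) = 0
q^(5)(0) = -121

-121*x^5/120 + 13*x^3/6 - x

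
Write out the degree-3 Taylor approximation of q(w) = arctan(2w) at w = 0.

-8*w^3/3 + 2*w

[w^0] = 0;  [w^1] = 2;  [w^2] = 0;  [w^3] = -8/3.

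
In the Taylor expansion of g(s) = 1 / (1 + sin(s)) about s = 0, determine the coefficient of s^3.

-5/6

Expand as Σ (-1)^k u^k with u equal to the inner function's series.
g(0) = 1
g′(0) = -1
g′′(0) = 2
g′′′(0) = -5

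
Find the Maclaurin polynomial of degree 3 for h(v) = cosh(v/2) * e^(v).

Expand each factor separately, then convolve coefficients.

7*v^3/24 + 5*v^2/8 + v + 1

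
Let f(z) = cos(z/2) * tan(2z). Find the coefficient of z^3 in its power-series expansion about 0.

29/12

Take the Cauchy product of the two expansions.
So c_3 = f′′′(0)/3! = 29/12.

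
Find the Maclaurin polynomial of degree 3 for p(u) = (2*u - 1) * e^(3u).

Distribute the polynomial across the series and collect like powers.
p(0) = -1
p′(0) = -1
p′′(0) = 3
p′′′(0) = 27
The Taylor polynomial is Σ p^(k)(0)/k! · u^k.

9*u^3/2 + 3*u^2/2 - u - 1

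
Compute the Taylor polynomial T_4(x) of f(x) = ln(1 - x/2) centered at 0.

-x^4/64 - x^3/24 - x^2/8 - x/2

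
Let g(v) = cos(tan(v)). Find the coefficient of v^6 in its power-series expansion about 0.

-97/720

Compose series: expand the inner function first, then feed it into the outer expansion.
g(0) = 1
g′(0) = 0
g′′(0) = -1
g′′′(0) = 0
g^(4)(0) = -7
g^(5)(0) = 0
g^(6)(0) = -97
So c_6 = g^(6)(0)/6! = -97/720.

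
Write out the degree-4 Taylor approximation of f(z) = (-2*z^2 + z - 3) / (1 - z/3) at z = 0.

Shift and add copies of the series according to the polynomial's terms.
f(0) = -3
f′(0) = 0
f′′(0) = -4
f′′′(0) = -4
f^(4)(0) = -16/3
Dividing each by k! gives the coefficients c_0, ..., c_4.

-2*z^4/9 - 2*z^3/3 - 2*z^2 - 3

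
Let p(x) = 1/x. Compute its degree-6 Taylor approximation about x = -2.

[(x + 2)^0] = -1/2;  [(x + 2)^1] = -1/4;  [(x + 2)^2] = -1/8;  [(x + 2)^3] = -1/16;  [(x + 2)^4] = -1/32;  [(x + 2)^5] = -1/64;  [(x + 2)^6] = -1/128.

-(x + 2)^6/128 - (x + 2)^5/64 - (x + 2)^4/32 - (x + 2)^3/16 - (x + 2)^2/8 - (x + 2)/4 - 1/2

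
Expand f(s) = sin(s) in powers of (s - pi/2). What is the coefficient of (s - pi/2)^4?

1/24

Differentiate repeatedly and evaluate at the center.
f(pi/2) = 1
f′(pi/2) = 0
f′′(pi/2) = -1
f′′′(pi/2) = 0
f^(4)(pi/2) = 1
Dividing each by k! gives the coefficients c_0, ..., c_4.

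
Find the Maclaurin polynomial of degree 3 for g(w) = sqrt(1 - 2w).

-w^3/2 - w^2/2 - w + 1

g(0) = 1
g′(0) = -1
g′′(0) = -1
g′′′(0) = -3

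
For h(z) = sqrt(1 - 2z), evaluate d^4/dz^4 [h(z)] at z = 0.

From the series, [z^4] h = -5/8; multiply by 4! = 24 to get -15.

-15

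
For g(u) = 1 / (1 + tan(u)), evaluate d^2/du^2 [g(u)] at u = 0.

Expand as Σ (-1)^k u^k with u equal to the inner function's series.
The coefficient of u^2 in the expansion is 1, so g′′(0) = 2! * (1) = 2.

2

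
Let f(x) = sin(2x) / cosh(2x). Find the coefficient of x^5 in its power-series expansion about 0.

Write the quotient as an unknown series and match coefficients against numerator = denominator · series.
f(0) = 0
f′(0) = 2
f′′(0) = 0
f′′′(0) = -32
f^(4)(0) = 0
f^(5)(0) = 1152
So c_5 = f^(5)(0)/5! = 48/5.

48/5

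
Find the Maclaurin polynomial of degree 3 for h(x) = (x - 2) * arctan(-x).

Distribute the polynomial across the series and collect like powers.
h(0) = 0
h′(0) = 2
h′′(0) = -2
h′′′(0) = -4
Then c_k = h^(k)(0)/k! gives each Taylor coefficient.

-2*x^3/3 - x^2 + 2*x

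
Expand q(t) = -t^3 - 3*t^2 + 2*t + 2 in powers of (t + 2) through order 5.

-(t + 2)^3 + 3*(t + 2)^2 + 2*(t + 2) - 6

[(t + 2)^0] = -6;  [(t + 2)^1] = 2;  [(t + 2)^2] = 3;  [(t + 2)^3] = -1;  [(t + 2)^4] = 0;  [(t + 2)^5] = 0.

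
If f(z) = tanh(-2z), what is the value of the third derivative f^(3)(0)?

The coefficient of z^3 in the expansion is 8/3, so f′′′(0) = 3! * (8/3) = 16.

16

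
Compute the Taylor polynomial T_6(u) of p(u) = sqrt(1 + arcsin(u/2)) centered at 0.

Compose series: expand the inner function first, then feed it into the outer expansion.
p(0) = 1
p′(0) = 1/4
p′′(0) = -1/16
p′′′(0) = 7/64
p^(4)(0) = -31/256
p^(5)(0) = 369/1024
p^(6)(0) = -7*2^(419/781)*3^(714/781)*5^(651/781)*7^(199/781)/225
The Taylor polynomial is Σ p^(k)(0)/k! · u^k.

-3169*u^6/2949120 + 123*u^5/40960 - 31*u^4/6144 + 7*u^3/384 - u^2/32 + u/4 + 1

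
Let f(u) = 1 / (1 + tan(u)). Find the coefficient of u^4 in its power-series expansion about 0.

Expand as Σ (-1)^k u^k with u equal to the inner function's series.

5/3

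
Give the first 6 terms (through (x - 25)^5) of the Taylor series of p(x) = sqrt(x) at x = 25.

Use the known series and substitute for the argument.
p(25) = 5
p′(25) = 1/10
p′′(25) = -1/500
p′′′(25) = 3/25000
p^(4)(25) = -3/250000
p^(5)(25) = 21/12500000

7*(x - 25)^5/500000000 - (x - 25)^4/2000000 + (x - 25)^3/50000 - (x - 25)^2/1000 + (x - 25)/10 + 5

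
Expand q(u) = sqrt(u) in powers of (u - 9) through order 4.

q(9) = 3
q′(9) = 1/6
q′′(9) = -1/108
q′′′(9) = 1/648
q^(4)(9) = -5/11664

-5*(u - 9)^4/279936 + (u - 9)^3/3888 - (u - 9)^2/216 + (u - 9)/6 + 3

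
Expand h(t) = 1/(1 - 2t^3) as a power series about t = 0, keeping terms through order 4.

2*t^3 + 1

h(0) = 1
h′(0) = 0
h′′(0) = 0
h′′′(0) = 12
h^(4)(0) = 0
Then c_k = h^(k)(0)/k! gives each Taylor coefficient.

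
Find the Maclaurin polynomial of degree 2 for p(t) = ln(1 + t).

-t^2/2 + t

p(0) = 0
p′(0) = 1
p′′(0) = -1
Then c_k = p^(k)(0)/k! gives each Taylor coefficient.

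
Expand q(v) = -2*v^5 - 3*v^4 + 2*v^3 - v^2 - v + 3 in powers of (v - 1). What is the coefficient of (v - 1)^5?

-2

q(1) = -2
q′(1) = -19
q′′(1) = -66
q′′′(1) = -180
q^(4)(1) = -312
q^(5)(1) = -240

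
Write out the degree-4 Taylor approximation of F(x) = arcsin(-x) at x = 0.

-x^3/6 - x

[x^0] = 0;  [x^1] = -1;  [x^2] = 0;  [x^3] = -1/6;  [x^4] = 0.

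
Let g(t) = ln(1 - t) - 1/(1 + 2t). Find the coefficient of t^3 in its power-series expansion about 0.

Add the two expansions coefficient-wise.
g(0) = -1
g′(0) = 1
g′′(0) = -9
g′′′(0) = 46

23/3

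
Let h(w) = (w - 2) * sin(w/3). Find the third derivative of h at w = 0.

2/27

Multiply each power in the prefactor through the base expansion.
The coefficient of w^3 in the expansion is 1/81, so h′′′(0) = 3! * (1/81) = 2/27.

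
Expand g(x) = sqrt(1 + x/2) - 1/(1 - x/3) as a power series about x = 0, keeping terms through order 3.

-101*x^3/3456 - 41*x^2/288 - x/12

Combine the two series term by term.
g(0) = 0
g′(0) = -1/12
g′′(0) = -41/144
g′′′(0) = -101/576
Dividing each by k! gives the coefficients c_0, ..., c_3.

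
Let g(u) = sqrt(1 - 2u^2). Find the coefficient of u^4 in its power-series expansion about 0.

Apply the Taylor formula c_k = f^(k)(a)/k!.
[u^0] = 1;  [u^1] = 0;  [u^2] = -1;  [u^3] = 0;  [u^4] = -1/2.

-1/2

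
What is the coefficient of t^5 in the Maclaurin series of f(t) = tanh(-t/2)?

f(0) = 0
f′(0) = -1/2
f′′(0) = 0
f′′′(0) = 1/4
f^(4)(0) = 0
f^(5)(0) = -1/2
So c_5 = f^(5)(0)/5! = -1/240.

-1/240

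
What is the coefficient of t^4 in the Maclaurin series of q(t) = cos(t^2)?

-1/2

Apply the Taylor formula c_k = f^(k)(a)/k!.
q(0) = 1
q′(0) = 0
q′′(0) = 0
q′′′(0) = 0
q^(4)(0) = -12
Dividing each by k! gives the coefficients c_0, ..., c_4.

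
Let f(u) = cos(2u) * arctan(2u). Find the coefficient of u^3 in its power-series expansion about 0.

Write out both Maclaurin series and multiply, keeping only the needed powers.
f(0) = 0
f′(0) = 2
f′′(0) = 0
f′′′(0) = -40

-20/3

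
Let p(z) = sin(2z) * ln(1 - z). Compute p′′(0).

-4

Multiply the two series term by term and collect like powers.
From the series, [z^2] p = -2; multiply by 2! = 2 to get -4.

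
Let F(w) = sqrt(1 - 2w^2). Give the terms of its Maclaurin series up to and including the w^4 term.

Compute the successive derivatives at the expansion point and divide by k!.

-w^4/2 - w^2 + 1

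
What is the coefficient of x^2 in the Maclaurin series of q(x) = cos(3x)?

-9/2

Compute the successive derivatives at the expansion point and divide by k!.
q(0) = 1
q′(0) = 0
q′′(0) = -9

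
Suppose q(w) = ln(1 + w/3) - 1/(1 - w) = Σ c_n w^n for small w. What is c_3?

-80/81

Combine the two series term by term.
[w^0] = -1;  [w^1] = -2/3;  [w^2] = -19/18;  [w^3] = -80/81.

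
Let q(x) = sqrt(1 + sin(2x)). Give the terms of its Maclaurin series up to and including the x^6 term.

Plug the Maclaurin series of the inner function into that of the outer and collect terms.
[x^0] = 1;  [x^1] = 1;  [x^2] = -1/2;  [x^3] = -1/6;  [x^4] = 1/24;  [x^5] = 1/120;  [x^6] = -1/720.

-x^6/720 + x^5/120 + x^4/24 - x^3/6 - x^2/2 + x + 1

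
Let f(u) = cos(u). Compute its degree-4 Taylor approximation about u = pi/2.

(u - pi/2)^3/6 - (u - pi/2)

f(pi/2) = 0
f′(pi/2) = -1
f′′(pi/2) = 0
f′′′(pi/2) = 1
f^(4)(pi/2) = 0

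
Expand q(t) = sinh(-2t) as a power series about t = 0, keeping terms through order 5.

-4*t^5/15 - 4*t^3/3 - 2*t

[t^0] = 0;  [t^1] = -2;  [t^2] = 0;  [t^3] = -4/3;  [t^4] = 0;  [t^5] = -4/15.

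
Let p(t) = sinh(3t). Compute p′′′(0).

Use the known series and substitute for the argument.
The coefficient of t^3 in the expansion is 9/2, so p′′′(0) = 3! * (9/2) = 27.

27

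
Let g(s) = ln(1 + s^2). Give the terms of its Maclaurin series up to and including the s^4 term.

-s^4/2 + s^2

[s^0] = 0;  [s^1] = 0;  [s^2] = 1;  [s^3] = 0;  [s^4] = -1/2.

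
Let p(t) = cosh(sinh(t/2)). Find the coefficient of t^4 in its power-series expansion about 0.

5/384

Compose series: expand the inner function first, then feed it into the outer expansion.
So c_4 = p^(4)(0)/4! = 5/384.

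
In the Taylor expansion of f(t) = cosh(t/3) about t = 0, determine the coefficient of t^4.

1/1944

f(0) = 1
f′(0) = 0
f′′(0) = 1/9
f′′′(0) = 0
f^(4)(0) = 1/81
Then c_k = f^(k)(0)/k! gives each Taylor coefficient.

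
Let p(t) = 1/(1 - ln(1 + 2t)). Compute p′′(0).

Substitute the inner expansion into the outer series and collect powers.
The coefficient of t^2 in the expansion is 2, so p′′(0) = 2! * (2) = 4.

4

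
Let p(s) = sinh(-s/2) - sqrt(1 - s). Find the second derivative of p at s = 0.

1/4

Combine the two series term by term.
From the series, [s^2] p = 1/8; multiply by 2! = 2 to get 1/4.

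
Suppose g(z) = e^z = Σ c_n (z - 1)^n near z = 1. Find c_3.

e/6

[(z - 1)^0] = e;  [(z - 1)^1] = e;  [(z - 1)^2] = e/2;  [(z - 1)^3] = e/6.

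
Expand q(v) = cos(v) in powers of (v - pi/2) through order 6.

-(v - pi/2)^5/120 + (v - pi/2)^3/6 - (v - pi/2)

Apply the Taylor formula c_k = f^(k)(a)/k!.
q(pi/2) = 0
q′(pi/2) = -1
q′′(pi/2) = 0
q′′′(pi/2) = 1
q^(4)(pi/2) = 0
q^(5)(pi/2) = -1
q^(6)(pi/2) = 0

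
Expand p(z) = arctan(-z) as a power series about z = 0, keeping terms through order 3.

z^3/3 - z

p(0) = 0
p′(0) = -1
p′′(0) = 0
p′′′(0) = 2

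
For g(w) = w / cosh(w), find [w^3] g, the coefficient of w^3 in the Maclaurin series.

Divide the numerator series by the denominator series (power-series long division).
So c_3 = g′′′(0)/3! = -1/2.

-1/2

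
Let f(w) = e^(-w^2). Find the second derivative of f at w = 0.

-2

The coefficient of w^2 in the expansion is -1, so f′′(0) = 2! * (-1) = -2.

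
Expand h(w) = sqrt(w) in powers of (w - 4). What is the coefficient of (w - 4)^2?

-1/64

[(w - 4)^0] = 2;  [(w - 4)^1] = 1/4;  [(w - 4)^2] = -1/64.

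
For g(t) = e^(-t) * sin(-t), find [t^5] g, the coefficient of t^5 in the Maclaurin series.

1/30

Take the Cauchy product of the two expansions.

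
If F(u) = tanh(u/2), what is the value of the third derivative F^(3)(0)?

The coefficient of u^3 in the expansion is -1/24, so F′′′(0) = 3! * (-1/24) = -1/4.

-1/4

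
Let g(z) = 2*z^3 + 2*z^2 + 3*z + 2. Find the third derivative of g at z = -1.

12

From the series, [(z + 1)^3] g = 2; multiply by 3! = 6 to get 12.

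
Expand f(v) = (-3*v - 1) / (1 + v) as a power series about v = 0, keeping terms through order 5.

-2*v^5 + 2*v^4 - 2*v^3 + 2*v^2 - 2*v - 1

Shift and add copies of the series according to the polynomial's terms.
[v^0] = -1;  [v^1] = -2;  [v^2] = 2;  [v^3] = -2;  [v^4] = 2;  [v^5] = -2.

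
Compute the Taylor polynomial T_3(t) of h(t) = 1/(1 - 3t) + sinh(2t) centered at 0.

85*t^3/3 + 9*t^2 + 5*t + 1

Add the two expansions coefficient-wise.
h(0) = 1
h′(0) = 5
h′′(0) = 18
h′′′(0) = 170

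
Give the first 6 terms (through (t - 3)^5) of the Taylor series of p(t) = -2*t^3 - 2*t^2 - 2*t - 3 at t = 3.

[(t - 3)^0] = -81;  [(t - 3)^1] = -68;  [(t - 3)^2] = -20;  [(t - 3)^3] = -2;  [(t - 3)^4] = 0;  [(t - 3)^5] = 0.

-2*(t - 3)^3 - 20*(t - 3)^2 - 68*(t - 3) - 81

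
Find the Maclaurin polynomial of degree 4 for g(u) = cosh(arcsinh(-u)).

Compose series: expand the inner function first, then feed it into the outer expansion.
g(0) = 1
g′(0) = 0
g′′(0) = 1
g′′′(0) = 0
g^(4)(0) = -3

-u^4/8 + u^2/2 + 1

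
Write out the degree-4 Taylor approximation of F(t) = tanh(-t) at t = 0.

t^3/3 - t

Compute the successive derivatives at the expansion point and divide by k!.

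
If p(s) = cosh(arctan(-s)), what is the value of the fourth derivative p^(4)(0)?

Compose series: expand the inner function first, then feed it into the outer expansion.
The coefficient of s^4 in the expansion is -7/24, so p^(4)(0) = 4! * (-7/24) = -7.

-7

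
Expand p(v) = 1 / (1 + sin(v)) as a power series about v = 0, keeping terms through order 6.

17*v^6/45 - 61*v^5/120 + 2*v^4/3 - 5*v^3/6 + v^2 - v + 1

Write 1/(1+u) = 1 - u + u^2 - u^3 + ... and substitute the series for u.
p(0) = 1
p′(0) = -1
p′′(0) = 2
p′′′(0) = -5
p^(4)(0) = 16
p^(5)(0) = -61
p^(6)(0) = 272
The Taylor polynomial is Σ p^(k)(0)/k! · v^k.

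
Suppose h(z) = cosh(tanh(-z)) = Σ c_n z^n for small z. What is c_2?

Plug the Maclaurin series of the inner function into that of the outer and collect terms.
h(0) = 1
h′(0) = 0
h′′(0) = 1
The Taylor polynomial is Σ h^(k)(0)/k! · z^k.

1/2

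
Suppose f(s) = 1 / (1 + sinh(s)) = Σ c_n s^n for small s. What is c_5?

Use the geometric series for the reciprocal, then substitute.
f(0) = 1
f′(0) = -1
f′′(0) = 2
f′′′(0) = -7
f^(4)(0) = 32
f^(5)(0) = -181
Dividing each by k! gives the coefficients c_0, ..., c_5.

-181/120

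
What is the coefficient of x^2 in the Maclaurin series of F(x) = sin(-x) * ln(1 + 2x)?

-2

Take the Cauchy product of the two expansions.
F(0) = 0
F′(0) = 0
F′′(0) = -4
So c_2 = F′′(0)/2! = -2.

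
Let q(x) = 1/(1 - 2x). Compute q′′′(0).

48

The coefficient of x^3 in the expansion is 8, so q′′′(0) = 3! * (8) = 48.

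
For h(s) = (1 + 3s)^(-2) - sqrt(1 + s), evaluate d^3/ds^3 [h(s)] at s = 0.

-5187/8

Expand each term separately and add.
The coefficient of s^3 in the expansion is -1729/16, so h′′′(0) = 3! * (-1729/16) = -5187/8.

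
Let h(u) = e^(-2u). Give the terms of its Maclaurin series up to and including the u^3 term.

-4*u^3/3 + 2*u^2 - 2*u + 1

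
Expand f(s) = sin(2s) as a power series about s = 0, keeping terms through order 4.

f(0) = 0
f′(0) = 2
f′′(0) = 0
f′′′(0) = -8
f^(4)(0) = 0

-4*s^3/3 + 2*s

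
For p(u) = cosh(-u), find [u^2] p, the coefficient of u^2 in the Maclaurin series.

Use the known series and substitute for the argument.
p(0) = 1
p′(0) = 0
p′′(0) = 1
So c_2 = p′′(0)/2! = 1/2.

1/2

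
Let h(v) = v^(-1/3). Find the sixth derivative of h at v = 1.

58240/729

The coefficient of (v - 1)^6 in the expansion is 728/6561, so h^(6)(1) = 6! * (728/6561) = 58240/729.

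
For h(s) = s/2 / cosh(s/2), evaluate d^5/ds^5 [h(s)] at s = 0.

Write the quotient as an unknown series and match coefficients against numerator = denominator · series.
The coefficient of s^5 in the expansion is 5/768, so h^(5)(0) = 5! * (5/768) = 25/32.

25/32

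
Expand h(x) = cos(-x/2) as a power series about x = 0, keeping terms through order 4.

x^4/384 - x^2/8 + 1

[x^0] = 1;  [x^1] = 0;  [x^2] = -1/8;  [x^3] = 0;  [x^4] = 1/384.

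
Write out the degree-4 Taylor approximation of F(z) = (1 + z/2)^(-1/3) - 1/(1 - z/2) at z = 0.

Add the two expansions coefficient-wise.
[z^0] = 0;  [z^1] = -2/3;  [z^2] = -7/36;  [z^3] = -95/648;  [z^4] = -13/243.

-13*z^4/243 - 95*z^3/648 - 7*z^2/36 - 2*z/3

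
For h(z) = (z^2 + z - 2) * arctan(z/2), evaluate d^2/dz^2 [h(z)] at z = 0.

Shift and add copies of the series according to the polynomial's terms.
From the series, [z^2] h = 1/2; multiply by 2! = 2 to get 1.

1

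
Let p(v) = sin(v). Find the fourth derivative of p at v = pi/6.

1/2

Use the known series and substitute for the argument.
The coefficient of (v - pi/6)^4 in the expansion is 1/48, so p^(4)(pi/6) = 4! * (1/48) = 1/2.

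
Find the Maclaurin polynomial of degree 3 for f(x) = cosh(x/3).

[x^0] = 1;  [x^1] = 0;  [x^2] = 1/18;  [x^3] = 0.

x^2/18 + 1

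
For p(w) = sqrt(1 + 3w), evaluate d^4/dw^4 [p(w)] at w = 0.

-1215/16

The coefficient of w^4 in the expansion is -405/128, so p^(4)(0) = 4! * (-405/128) = -1215/16.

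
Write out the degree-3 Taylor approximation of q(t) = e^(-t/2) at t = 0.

Use the known series and substitute for the argument.

-t^3/48 + t^2/8 - t/2 + 1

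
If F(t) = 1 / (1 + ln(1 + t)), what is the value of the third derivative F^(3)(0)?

-14

Use the geometric series for the reciprocal, then substitute.
From the series, [t^3] F = -7/3; multiply by 3! = 6 to get -14.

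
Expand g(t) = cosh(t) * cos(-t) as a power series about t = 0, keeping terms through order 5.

Write out both Maclaurin series and multiply, keeping only the needed powers.

1 - t^4/6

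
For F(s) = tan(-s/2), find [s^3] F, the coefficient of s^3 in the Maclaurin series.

F(0) = 0
F′(0) = -1/2
F′′(0) = 0
F′′′(0) = -1/4

-1/24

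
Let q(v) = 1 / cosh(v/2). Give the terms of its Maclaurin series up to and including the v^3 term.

1 - v^2/8

Write the quotient as an unknown series and match coefficients against numerator = denominator · series.
q(0) = 1
q′(0) = 0
q′′(0) = -1/4
q′′′(0) = 0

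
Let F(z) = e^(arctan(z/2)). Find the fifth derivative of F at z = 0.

5/32

Compose series: expand the inner function first, then feed it into the outer expansion.
The coefficient of z^5 in the expansion is 1/768, so F^(5)(0) = 5! * (1/768) = 5/32.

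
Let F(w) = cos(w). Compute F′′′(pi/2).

1

The coefficient of (w - pi/2)^3 in the expansion is 1/6, so F′′′(pi/2) = 3! * (1/6) = 1.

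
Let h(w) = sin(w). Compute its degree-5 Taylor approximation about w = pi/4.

sqrt(2)*(w - pi/4)^5/240 + sqrt(2)*(w - pi/4)^4/48 - sqrt(2)*(w - pi/4)^3/12 - sqrt(2)*(w - pi/4)^2/4 + sqrt(2)*(w - pi/4)/2 + sqrt(2)/2

[(w - pi/4)^0] = sqrt(2)/2;  [(w - pi/4)^1] = sqrt(2)/2;  [(w - pi/4)^2] = -sqrt(2)/4;  [(w - pi/4)^3] = -sqrt(2)/12;  [(w - pi/4)^4] = sqrt(2)/48;  [(w - pi/4)^5] = sqrt(2)/240.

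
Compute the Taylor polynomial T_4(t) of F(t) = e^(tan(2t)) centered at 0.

Plug the Maclaurin series of the inner function into that of the outer and collect terms.
F(0) = 1
F′(0) = 2
F′′(0) = 4
F′′′(0) = 24
F^(4)(0) = 144

6*t^4 + 4*t^3 + 2*t^2 + 2*t + 1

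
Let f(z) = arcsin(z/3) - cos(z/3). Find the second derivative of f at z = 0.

1/9

Add the two expansions coefficient-wise.
From the series, [z^2] f = 1/18; multiply by 2! = 2 to get 1/9.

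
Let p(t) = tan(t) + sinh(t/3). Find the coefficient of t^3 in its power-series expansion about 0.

55/162

Expand each term separately and add.
p(0) = 0
p′(0) = 4/3
p′′(0) = 0
p′′′(0) = 55/27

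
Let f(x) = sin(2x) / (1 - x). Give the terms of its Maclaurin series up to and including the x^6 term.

Multiply the numerator's expansion by the denominator's geometric series.
f(0) = 0
f′(0) = 2
f′′(0) = 4
f′′′(0) = 4
f^(4)(0) = 16
f^(5)(0) = 112
f^(6)(0) = 672

14*x^6/15 + 14*x^5/15 + 2*x^4/3 + 2*x^3/3 + 2*x^2 + 2*x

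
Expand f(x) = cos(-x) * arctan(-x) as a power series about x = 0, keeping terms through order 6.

-49*x^5/120 + 5*x^3/6 - x

Expand each factor separately, then convolve coefficients.
f(0) = 0
f′(0) = -1
f′′(0) = 0
f′′′(0) = 5
f^(4)(0) = 0
f^(5)(0) = -49
f^(6)(0) = 0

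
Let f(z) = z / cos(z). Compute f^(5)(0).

Divide the numerator series by the denominator series (power-series long division).
From the series, [z^5] f = 5/24; multiply by 5! = 120 to get 25.

25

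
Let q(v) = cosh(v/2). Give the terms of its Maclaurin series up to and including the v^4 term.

v^4/384 + v^2/8 + 1

q(0) = 1
q′(0) = 0
q′′(0) = 1/4
q′′′(0) = 0
q^(4)(0) = 1/16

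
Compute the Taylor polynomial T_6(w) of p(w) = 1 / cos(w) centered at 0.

Divide the numerator series by the denominator series (power-series long division).
[w^0] = 1;  [w^1] = 0;  [w^2] = 1/2;  [w^3] = 0;  [w^4] = 5/24;  [w^5] = 0;  [w^6] = 61/720.

61*w^6/720 + 5*w^4/24 + w^2/2 + 1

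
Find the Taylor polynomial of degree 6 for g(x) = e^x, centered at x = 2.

(x - 2)^6*e^(2)/720 + (x - 2)^5*e^(2)/120 + (x - 2)^4*e^(2)/24 + (x - 2)^3*e^(2)/6 + (x - 2)^2*e^(2)/2 + (x - 2)*e^(2) + e^(2)

Use the known series and substitute for the argument.
g(2) = e^(2)
g′(2) = e^(2)
g′′(2) = e^(2)
g′′′(2) = e^(2)
g^(4)(2) = e^(2)
g^(5)(2) = e^(2)
g^(6)(2) = e^(2)
Dividing each by k! gives the coefficients c_0, ..., c_6.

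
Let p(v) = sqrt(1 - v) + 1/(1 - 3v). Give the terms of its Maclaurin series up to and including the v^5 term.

62201*v^5/256 + 10363*v^4/128 + 431*v^3/16 + 71*v^2/8 + 5*v/2 + 2

Expand each term separately and add.
p(0) = 2
p′(0) = 5/2
p′′(0) = 71/4
p′′′(0) = 1293/8
p^(4)(0) = 31089/16
p^(5)(0) = 933015/32
Dividing each by k! gives the coefficients c_0, ..., c_5.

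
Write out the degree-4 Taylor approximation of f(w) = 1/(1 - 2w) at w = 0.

16*w^4 + 8*w^3 + 4*w^2 + 2*w + 1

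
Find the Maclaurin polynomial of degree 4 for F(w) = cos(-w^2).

1 - w^4/2

Apply the Taylor formula c_k = f^(k)(a)/k!.
F(0) = 1
F′(0) = 0
F′′(0) = 0
F′′′(0) = 0
F^(4)(0) = -12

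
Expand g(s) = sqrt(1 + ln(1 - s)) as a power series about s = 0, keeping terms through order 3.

Let u equal the inner series; expand the outer function in u and truncate.
g(0) = 1
g′(0) = -1/2
g′′(0) = -3/4
g′′′(0) = -17/8
The Taylor polynomial is Σ g^(k)(0)/k! · s^k.

-17*s^3/48 - 3*s^2/8 - s/2 + 1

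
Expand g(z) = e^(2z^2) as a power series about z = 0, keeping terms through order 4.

2*z^4 + 2*z^2 + 1

g(0) = 1
g′(0) = 0
g′′(0) = 4
g′′′(0) = 0
g^(4)(0) = 48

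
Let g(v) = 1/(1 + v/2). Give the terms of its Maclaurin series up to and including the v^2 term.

v^2/4 - v/2 + 1

g(0) = 1
g′(0) = -1/2
g′′(0) = 1/2
The Taylor polynomial is Σ g^(k)(0)/k! · v^k.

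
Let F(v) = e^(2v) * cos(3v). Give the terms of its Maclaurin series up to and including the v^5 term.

Expand each factor separately, then convolve coefficients.
F(0) = 1
F′(0) = 2
F′′(0) = -5
F′′′(0) = -46
F^(4)(0) = -119
F^(5)(0) = 122

61*v^5/60 - 119*v^4/24 - 23*v^3/3 - 5*v^2/2 + 2*v + 1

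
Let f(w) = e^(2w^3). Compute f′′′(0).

12

Use the known series and substitute for the argument.
The coefficient of w^3 in the expansion is 2, so f′′′(0) = 3! * (2) = 12.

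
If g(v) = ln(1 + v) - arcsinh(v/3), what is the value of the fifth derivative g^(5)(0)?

Add the two expansions coefficient-wise.
From the series, [v^5] g = 647/3240; multiply by 5! = 120 to get 647/27.

647/27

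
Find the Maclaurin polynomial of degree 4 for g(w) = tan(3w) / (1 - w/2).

Expand each factor separately, then convolve coefficients.
[w^0] = 0;  [w^1] = 3;  [w^2] = 3/2;  [w^3] = 39/4;  [w^4] = 39/8.

39*w^4/8 + 39*w^3/4 + 3*w^2/2 + 3*w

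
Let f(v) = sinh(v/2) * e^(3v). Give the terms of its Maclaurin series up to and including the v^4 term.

Expand each factor separately, then convolve coefficients.
[v^0] = 0;  [v^1] = 1/2;  [v^2] = 3/2;  [v^3] = 109/48;  [v^4] = 37/16.

37*v^4/16 + 109*v^3/48 + 3*v^2/2 + v/2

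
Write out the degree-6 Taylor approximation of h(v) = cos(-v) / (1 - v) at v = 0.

Write out both Maclaurin series and multiply, keeping only the needed powers.
[v^0] = 1;  [v^1] = 1;  [v^2] = 1/2;  [v^3] = 1/2;  [v^4] = 13/24;  [v^5] = 13/24;  [v^6] = 389/720.

389*v^6/720 + 13*v^5/24 + 13*v^4/24 + v^3/2 + v^2/2 + v + 1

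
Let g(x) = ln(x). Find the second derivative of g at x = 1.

-1

The coefficient of (x - 1)^2 in the expansion is -1/2, so g′′(1) = 2! * (-1/2) = -1.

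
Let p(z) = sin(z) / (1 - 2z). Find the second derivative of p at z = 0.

Multiply the two series term by term and collect like powers.
The coefficient of z^2 in the expansion is 2, so p′′(0) = 2! * (2) = 4.

4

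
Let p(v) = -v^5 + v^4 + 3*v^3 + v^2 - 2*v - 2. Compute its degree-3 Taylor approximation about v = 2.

-29*(v - 2)^3 - 37*(v - 2)^2 - 10*(v - 2) + 6

Differentiate repeatedly and evaluate at the center.
p(2) = 6
p′(2) = -10
p′′(2) = -74
p′′′(2) = -174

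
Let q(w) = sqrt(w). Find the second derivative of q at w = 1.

-1/4

From the series, [(w - 1)^2] q = -1/8; multiply by 2! = 2 to get -1/4.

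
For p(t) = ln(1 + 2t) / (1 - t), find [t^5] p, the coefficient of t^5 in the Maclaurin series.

Multiply the numerator's expansion by the denominator's geometric series.
p(0) = 0
p′(0) = 2
p′′(0) = 0
p′′′(0) = 16
p^(4)(0) = -32
p^(5)(0) = 608
So c_5 = p^(5)(0)/5! = 76/15.

76/15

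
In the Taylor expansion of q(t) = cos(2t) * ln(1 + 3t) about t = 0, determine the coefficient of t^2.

-9/2

Multiply the two series term by term and collect like powers.
q(0) = 0
q′(0) = 3
q′′(0) = -9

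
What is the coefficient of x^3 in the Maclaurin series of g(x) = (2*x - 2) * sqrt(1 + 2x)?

-2

Shift and add copies of the series according to the polynomial's terms.
g(0) = -2
g′(0) = 0
g′′(0) = 6
g′′′(0) = -12
So c_3 = g′′′(0)/3! = -2.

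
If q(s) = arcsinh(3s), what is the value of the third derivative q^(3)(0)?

-27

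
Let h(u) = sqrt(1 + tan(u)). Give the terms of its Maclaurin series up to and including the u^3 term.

Plug the Maclaurin series of the inner function into that of the outer and collect terms.
h(0) = 1
h′(0) = 1/2
h′′(0) = -1/4
h′′′(0) = 11/8

11*u^3/48 - u^2/8 + u/2 + 1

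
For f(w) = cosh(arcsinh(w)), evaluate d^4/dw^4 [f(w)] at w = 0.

-3

Plug the Maclaurin series of the inner function into that of the outer and collect terms.
From the series, [w^4] f = -1/8; multiply by 4! = 24 to get -3.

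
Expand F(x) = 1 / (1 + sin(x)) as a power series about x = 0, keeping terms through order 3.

-5*x^3/6 + x^2 - x + 1

Use the geometric series for the reciprocal, then substitute.
[x^0] = 1;  [x^1] = -1;  [x^2] = 1;  [x^3] = -5/6.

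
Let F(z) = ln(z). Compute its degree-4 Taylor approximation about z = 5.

-(z - 5)^4/2500 + (z - 5)^3/375 - (z - 5)^2/50 + (z - 5)/5 + ln(5)

[(z - 5)^0] = ln(5);  [(z - 5)^1] = 1/5;  [(z - 5)^2] = -1/50;  [(z - 5)^3] = 1/375;  [(z - 5)^4] = -1/2500.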